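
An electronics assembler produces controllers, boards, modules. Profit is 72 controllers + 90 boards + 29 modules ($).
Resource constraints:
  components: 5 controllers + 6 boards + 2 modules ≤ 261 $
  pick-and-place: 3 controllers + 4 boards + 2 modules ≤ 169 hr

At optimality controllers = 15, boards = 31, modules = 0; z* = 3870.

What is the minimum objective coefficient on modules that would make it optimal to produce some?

Both components and pick-and-place are binding at x*.
From A_Bᵀ y = c: 5·y_components + 3·y_pick-and-place = 72; 6·y_components + 4·y_pick-and-place = 90.
This yields shadow prices y_components = 9, y_pick-and-place = 9.
modules enters the basis when its profit ≥ yᵀa₃ = 9·2 + 9·2 = 36.

36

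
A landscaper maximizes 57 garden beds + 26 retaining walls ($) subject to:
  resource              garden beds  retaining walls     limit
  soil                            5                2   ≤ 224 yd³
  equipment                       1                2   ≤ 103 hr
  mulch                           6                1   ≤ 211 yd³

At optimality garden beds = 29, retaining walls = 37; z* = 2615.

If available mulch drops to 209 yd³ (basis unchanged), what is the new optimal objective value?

2599

At the optimum: soil uses 219 of 224 (slack = 5); equipment uses 103 of 103 (binding); mulch uses 211 of 211 (binding).
Since soil is not tight, its dual is 0.
Dual feasibility on the basic columns requires 1·y_equipment + 6·y_mulch = 57, 2·y_equipment + 1·y_mulch = 26.
Solving: y_equipment = 9, y_mulch = 8.
Δz = y_mulch·Δb = 8 × (-2) = -16, so new z* = 2615 − 16 = 2599.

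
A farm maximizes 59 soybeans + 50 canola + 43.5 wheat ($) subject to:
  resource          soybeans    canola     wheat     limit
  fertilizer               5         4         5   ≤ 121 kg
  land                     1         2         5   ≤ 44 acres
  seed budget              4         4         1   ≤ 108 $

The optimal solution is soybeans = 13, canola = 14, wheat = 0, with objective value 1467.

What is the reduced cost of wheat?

Binding: fertilizer and seed budget. Non-binding: land (3 unused).
Slack constraints have shadow price 0 (complementary slackness).
The binding rows give the dual system: 5·y_fertilizer + 4·y_seed budget = 59 and 4·y_fertilizer + 4·y_seed budget = 50.
Solving: y_fertilizer = 9, y_seed budget = 3.5.
Reduced cost of wheat: c₃ − yᵀa₃ = 43.5 − (9·5 + 3.5·1) = 43.5 − 48.5 = -5.

-5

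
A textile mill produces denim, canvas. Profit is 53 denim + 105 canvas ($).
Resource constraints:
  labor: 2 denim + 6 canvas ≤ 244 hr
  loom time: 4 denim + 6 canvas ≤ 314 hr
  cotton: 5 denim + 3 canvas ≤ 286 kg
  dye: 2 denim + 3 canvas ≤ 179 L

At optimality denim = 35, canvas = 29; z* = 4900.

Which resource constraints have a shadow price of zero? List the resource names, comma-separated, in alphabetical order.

labor: 244/244 (binding)
loom time: 314/314 (binding)
cotton: 262/286 (slack 24)
dye: 157/179 (slack 22)
By complementary slackness, a constraint with positive slack has shadow price 0 → cotton, dye.

cotton, dye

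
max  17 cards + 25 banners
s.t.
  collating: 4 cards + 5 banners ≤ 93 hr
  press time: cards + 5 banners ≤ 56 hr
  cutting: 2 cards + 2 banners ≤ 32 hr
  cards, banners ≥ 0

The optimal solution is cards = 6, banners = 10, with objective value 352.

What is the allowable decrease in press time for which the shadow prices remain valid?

Binding constraints: press time, cutting. The basis is B = [[1,5],[2,2]] with det -8.
Per unit decrease in press time, x* moves by d = (0.25, -0.25).
The basis stays optimal until banners reaches 0; allowable decrease = 40 hr.

40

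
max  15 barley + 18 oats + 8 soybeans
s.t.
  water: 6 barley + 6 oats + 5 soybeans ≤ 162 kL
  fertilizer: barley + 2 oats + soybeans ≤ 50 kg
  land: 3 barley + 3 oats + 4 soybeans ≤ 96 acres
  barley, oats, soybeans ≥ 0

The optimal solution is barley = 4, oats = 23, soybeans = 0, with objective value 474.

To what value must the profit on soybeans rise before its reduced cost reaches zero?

13

Binding: water and fertilizer. Non-binding: land (15 unused).
By complementary slackness, y = 0 for the non-binding constraint.
Dual feasibility on the basic columns requires 6·y_water + 1·y_fertilizer = 15, 6·y_water + 2·y_fertilizer = 18.
This yields shadow prices y_water = 2, y_fertilizer = 3.
soybeans enters the basis when its profit ≥ yᵀa₃ = 2·5 + 3·1 = 13.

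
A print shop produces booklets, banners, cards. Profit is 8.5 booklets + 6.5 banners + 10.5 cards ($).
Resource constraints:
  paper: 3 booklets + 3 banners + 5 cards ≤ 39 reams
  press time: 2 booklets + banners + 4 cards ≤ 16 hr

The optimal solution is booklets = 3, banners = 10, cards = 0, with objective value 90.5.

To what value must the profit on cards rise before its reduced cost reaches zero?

15.5

Both paper and press time are binding at x*.
The binding rows give the dual system: 3·y_paper + 2·y_press time = 8.5 and 3·y_paper + 1·y_press time = 6.5.
→ y_paper = 1.5 and y_press time = 2.
cards enters the basis when its profit ≥ yᵀa₃ = 1.5·5 + 2·4 = 15.5.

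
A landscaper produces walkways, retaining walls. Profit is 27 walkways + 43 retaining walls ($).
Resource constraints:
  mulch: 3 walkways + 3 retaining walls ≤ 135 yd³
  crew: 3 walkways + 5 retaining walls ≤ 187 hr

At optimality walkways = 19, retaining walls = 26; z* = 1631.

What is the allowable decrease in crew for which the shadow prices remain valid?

52

Binding constraints: mulch, crew. The basis is B = [[3,3],[3,5]] with det 6.
Per unit decrease in crew, x* moves by d = (0.5, -0.5).
The basis stays optimal until retaining walls reaches 0; allowable decrease = 52 hr.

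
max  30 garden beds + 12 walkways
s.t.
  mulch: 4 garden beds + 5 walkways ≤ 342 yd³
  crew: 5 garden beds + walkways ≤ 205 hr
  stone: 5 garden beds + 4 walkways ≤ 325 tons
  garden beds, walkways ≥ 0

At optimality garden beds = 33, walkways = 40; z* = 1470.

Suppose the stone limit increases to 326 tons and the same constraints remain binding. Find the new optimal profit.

At the optimum: mulch uses 332 of 342 (slack = 10); crew uses 205 of 205 (binding); stone uses 325 of 325 (binding).
Since mulch is not tight, its dual is 0.
Dual feasibility on the basic columns requires 5·y_crew + 5·y_stone = 30, 1·y_crew + 4·y_stone = 12.
Solving: y_crew = 4, y_stone = 2.
Δz = y_stone·Δb = 2 × (1) = 2, so new z* = 1470 + 2 = 1472.

1472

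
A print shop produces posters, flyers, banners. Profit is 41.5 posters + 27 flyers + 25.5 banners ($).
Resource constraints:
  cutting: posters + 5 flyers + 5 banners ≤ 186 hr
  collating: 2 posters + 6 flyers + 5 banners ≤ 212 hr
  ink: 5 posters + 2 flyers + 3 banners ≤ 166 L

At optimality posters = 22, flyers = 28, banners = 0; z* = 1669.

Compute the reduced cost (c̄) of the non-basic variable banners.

Binding: collating and ink. Non-binding: cutting (24 unused).
By complementary slackness, y = 0 for the non-binding constraint.
From A_Bᵀ y = c: 2·y_collating + 5·y_ink = 41.5; 6·y_collating + 2·y_ink = 27.
Solving: y_collating = 2, y_ink = 7.5.
Reduced cost of banners: c₃ − yᵀa₃ = 25.5 − (2·5 + 7.5·3) = 25.5 − 32.5 = -7.

-7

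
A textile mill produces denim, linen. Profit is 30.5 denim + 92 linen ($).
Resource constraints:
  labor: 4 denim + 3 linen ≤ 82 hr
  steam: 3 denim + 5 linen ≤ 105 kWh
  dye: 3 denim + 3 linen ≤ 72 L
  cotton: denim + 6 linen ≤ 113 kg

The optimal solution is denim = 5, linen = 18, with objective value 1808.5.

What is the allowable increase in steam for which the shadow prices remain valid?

Binding constraints: steam, cotton. The basis is B = [[3,5],[1,6]] with det 13.
Per unit increase in steam, x* moves by d = (0.4615, -0.0769).
The basis stays optimal until dye becomes binding; allowable increase = 2.6 kWh.

2.6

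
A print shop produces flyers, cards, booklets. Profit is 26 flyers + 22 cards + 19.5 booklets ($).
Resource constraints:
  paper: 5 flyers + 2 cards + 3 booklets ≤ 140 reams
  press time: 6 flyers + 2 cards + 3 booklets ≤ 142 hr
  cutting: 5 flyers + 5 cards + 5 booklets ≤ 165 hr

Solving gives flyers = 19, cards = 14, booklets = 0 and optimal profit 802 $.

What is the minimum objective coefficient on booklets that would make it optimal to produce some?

23

At the optimum: paper uses 123 of 140 (slack = 17); press time uses 142 of 142 (binding); cutting uses 165 of 165 (binding).
Since paper is not tight, its dual is 0.
From A_Bᵀ y = c: 6·y_press time + 5·y_cutting = 26; 2·y_press time + 5·y_cutting = 22.
This yields shadow prices y_press time = 1, y_cutting = 4.
booklets enters the basis when its profit ≥ yᵀa₃ = 1·3 + 4·5 = 23.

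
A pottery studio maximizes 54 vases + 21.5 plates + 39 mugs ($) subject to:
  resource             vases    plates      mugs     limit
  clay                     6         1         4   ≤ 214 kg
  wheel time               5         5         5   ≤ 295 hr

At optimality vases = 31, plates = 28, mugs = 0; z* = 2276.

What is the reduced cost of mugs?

Check each constraint at x*: clay 214/214 (tight); wheel time 295/295 (tight).
Dual feasibility on the basic columns requires 6·y_clay + 5·y_wheel time = 54, 1·y_clay + 5·y_wheel time = 21.5.
This yields shadow prices y_clay = 6.5, y_wheel time = 3.
Reduced cost of mugs: c₃ − yᵀa₃ = 39 − (6.5·4 + 3·5) = 39 − 41 = -2.

-2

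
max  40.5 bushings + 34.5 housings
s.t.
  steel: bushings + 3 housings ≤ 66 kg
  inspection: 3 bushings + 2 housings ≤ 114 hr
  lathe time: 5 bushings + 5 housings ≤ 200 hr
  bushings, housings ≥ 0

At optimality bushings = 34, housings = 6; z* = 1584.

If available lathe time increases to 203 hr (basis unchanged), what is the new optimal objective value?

Binding: inspection and lathe time. Non-binding: steel (14 unused).
By complementary slackness, y = 0 for the non-binding constraint.
Dual feasibility on the basic columns requires 3·y_inspection + 5·y_lathe time = 40.5, 2·y_inspection + 5·y_lathe time = 34.5.
Solving: y_inspection = 6, y_lathe time = 4.5.
Δz = y_lathe time·Δb = 4.5 × (3) = 13.5, so new z* = 1584 + 13.5 = 1597.5.

1597.5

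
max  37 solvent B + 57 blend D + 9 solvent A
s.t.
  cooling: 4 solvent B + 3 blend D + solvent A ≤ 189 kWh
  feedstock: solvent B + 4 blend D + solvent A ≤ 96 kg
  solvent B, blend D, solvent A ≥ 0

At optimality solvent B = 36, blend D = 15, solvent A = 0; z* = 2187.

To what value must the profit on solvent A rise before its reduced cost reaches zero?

Both cooling and feedstock are binding at x*.
From A_Bᵀ y = c: 4·y_cooling + 1·y_feedstock = 37; 3·y_cooling + 4·y_feedstock = 57.
→ y_cooling = 7 and y_feedstock = 9.
solvent A enters the basis when its profit ≥ yᵀa₃ = 7·1 + 9·1 = 16.

16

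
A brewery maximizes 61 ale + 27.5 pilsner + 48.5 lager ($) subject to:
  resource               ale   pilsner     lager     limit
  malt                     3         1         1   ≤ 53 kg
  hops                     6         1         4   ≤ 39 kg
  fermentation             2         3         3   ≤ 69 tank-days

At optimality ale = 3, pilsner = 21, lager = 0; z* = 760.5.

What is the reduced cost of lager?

-3

Binding: hops and fermentation. Non-binding: malt (23 unused).
By complementary slackness, y = 0 for the non-binding constraint.
The binding rows give the dual system: 6·y_hops + 2·y_fermentation = 61 and 1·y_hops + 3·y_fermentation = 27.5.
→ y_hops = 8 and y_fermentation = 6.5.
Reduced cost of lager: c₃ − yᵀa₃ = 48.5 − (8·4 + 6.5·3) = 48.5 − 51.5 = -3.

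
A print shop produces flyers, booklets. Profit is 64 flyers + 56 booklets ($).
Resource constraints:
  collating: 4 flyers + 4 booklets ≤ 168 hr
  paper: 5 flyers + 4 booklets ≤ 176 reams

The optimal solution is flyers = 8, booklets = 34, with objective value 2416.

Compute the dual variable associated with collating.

6

Both collating and paper are binding at x*.
From A_Bᵀ y = c: 4·y_collating + 5·y_paper = 64; 4·y_collating + 4·y_paper = 56.
Solving: y_collating = 6, y_paper = 8.
Shadow price of collating = 6.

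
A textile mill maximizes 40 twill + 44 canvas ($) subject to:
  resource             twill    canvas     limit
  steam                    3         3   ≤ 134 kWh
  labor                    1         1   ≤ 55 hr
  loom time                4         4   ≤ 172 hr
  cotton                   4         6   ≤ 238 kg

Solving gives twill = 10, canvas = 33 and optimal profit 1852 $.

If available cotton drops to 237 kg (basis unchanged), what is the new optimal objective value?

Binding: loom time and cotton. Non-binding: steam (5 unused), labor (12 unused).
Slack constraints have shadow price 0 (complementary slackness).
The binding rows give the dual system: 4·y_loom time + 4·y_cotton = 40 and 4·y_loom time + 6·y_cotton = 44.
→ y_loom time = 8 and y_cotton = 2.
Δz = y_cotton·Δb = 2 × (-1) = -2, so new z* = 1852 − 2 = 1850.

1850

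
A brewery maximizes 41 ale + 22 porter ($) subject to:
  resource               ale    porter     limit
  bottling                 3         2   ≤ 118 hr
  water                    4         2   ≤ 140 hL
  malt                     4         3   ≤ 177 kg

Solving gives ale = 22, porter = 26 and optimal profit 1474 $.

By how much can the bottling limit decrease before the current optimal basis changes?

Binding constraints: bottling, water. The basis is B = [[3,2],[4,2]] with det -2.
Per unit decrease in bottling, x* moves by d = (1, -2).
The basis stays optimal until porter reaches 0; allowable decrease = 13 hr.

13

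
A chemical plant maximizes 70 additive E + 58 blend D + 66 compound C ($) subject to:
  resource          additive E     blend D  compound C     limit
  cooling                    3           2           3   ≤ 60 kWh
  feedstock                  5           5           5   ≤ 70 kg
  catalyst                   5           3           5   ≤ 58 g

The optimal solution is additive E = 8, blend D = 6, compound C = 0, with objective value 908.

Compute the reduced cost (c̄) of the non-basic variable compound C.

Binding: feedstock and catalyst. Non-binding: cooling (24 unused).
By complementary slackness, y = 0 for the non-binding constraint.
The binding rows give the dual system: 5·y_feedstock + 5·y_catalyst = 70 and 5·y_feedstock + 3·y_catalyst = 58.
Solving: y_feedstock = 8, y_catalyst = 6.
Reduced cost of compound C: c₃ − yᵀa₃ = 66 − (8·5 + 6·5) = 66 − 70 = -4.

-4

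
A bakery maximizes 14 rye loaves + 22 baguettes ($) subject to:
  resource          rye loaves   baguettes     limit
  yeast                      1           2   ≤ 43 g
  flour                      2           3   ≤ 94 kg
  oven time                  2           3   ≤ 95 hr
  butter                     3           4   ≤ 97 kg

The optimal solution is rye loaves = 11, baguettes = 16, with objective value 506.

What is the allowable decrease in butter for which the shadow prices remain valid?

Binding constraints: yeast, butter. The basis is B = [[1,2],[3,4]] with det -2.
Per unit decrease in butter, x* moves by d = (-1, 0.5).
The basis stays optimal until rye loaves reaches 0; allowable decrease = 11 kg.

11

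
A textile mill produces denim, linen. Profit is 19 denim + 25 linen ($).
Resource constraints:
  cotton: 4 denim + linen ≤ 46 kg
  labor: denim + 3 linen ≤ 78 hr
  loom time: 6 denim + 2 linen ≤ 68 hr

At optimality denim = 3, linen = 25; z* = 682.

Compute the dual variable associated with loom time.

Check each constraint at x*: cotton 37/46 (slack 9); labor 78/78 (tight); loom time 68/68 (tight).
Slack constraints have shadow price 0 (complementary slackness).
Dual feasibility on the basic columns requires 1·y_labor + 6·y_loom time = 19, 3·y_labor + 2·y_loom time = 25.
Solving: y_labor = 7, y_loom time = 2.
Shadow price of loom time = 2.

2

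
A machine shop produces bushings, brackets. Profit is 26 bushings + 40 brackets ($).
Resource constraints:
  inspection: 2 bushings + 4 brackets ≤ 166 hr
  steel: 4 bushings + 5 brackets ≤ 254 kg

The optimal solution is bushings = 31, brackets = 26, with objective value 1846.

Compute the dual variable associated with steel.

4

At the optimum: inspection uses 166 of 166 (binding); steel uses 254 of 254 (binding).
Dual feasibility on the basic columns requires 2·y_inspection + 4·y_steel = 26, 4·y_inspection + 5·y_steel = 40.
Solving: y_inspection = 5, y_steel = 4.
Shadow price of steel = 4.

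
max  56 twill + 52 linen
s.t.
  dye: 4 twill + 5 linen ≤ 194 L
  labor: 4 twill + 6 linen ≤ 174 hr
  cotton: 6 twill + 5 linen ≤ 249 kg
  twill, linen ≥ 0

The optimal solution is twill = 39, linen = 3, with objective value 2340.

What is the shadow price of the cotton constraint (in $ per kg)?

Check each constraint at x*: dye 171/194 (slack 23); labor 174/174 (tight); cotton 249/249 (tight).
Since dye is not tight, its dual is 0.
The binding rows give the dual system: 4·y_labor + 6·y_cotton = 56 and 6·y_labor + 5·y_cotton = 52.
Solving: y_labor = 2, y_cotton = 8.
Shadow price of cotton = 8.

8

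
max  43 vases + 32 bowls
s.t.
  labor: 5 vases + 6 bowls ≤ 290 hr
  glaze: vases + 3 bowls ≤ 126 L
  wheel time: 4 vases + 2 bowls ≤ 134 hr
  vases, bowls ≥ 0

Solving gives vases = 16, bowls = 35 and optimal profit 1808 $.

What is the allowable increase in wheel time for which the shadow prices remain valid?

98

Binding constraints: labor, wheel time. The basis is B = [[5,6],[4,2]] with det -14.
Per unit increase in wheel time, x* moves by d = (0.4286, -0.3571).
The basis stays optimal until bowls reaches 0; allowable increase = 98 hr.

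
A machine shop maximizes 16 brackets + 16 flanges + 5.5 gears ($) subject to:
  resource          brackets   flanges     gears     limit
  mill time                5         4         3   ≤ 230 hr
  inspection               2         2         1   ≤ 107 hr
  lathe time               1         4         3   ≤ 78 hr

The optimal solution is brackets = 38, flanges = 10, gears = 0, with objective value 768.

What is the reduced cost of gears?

Binding: mill time and lathe time. Non-binding: inspection (11 unused).
By complementary slackness, y = 0 for the non-binding constraint.
Dual feasibility on the basic columns requires 5·y_mill time + 1·y_lathe time = 16, 4·y_mill time + 4·y_lathe time = 16.
This yields shadow prices y_mill time = 3, y_lathe time = 1.
Reduced cost of gears: c₃ − yᵀa₃ = 5.5 − (3·3 + 1·3) = 5.5 − 12 = -6.5.

-6.5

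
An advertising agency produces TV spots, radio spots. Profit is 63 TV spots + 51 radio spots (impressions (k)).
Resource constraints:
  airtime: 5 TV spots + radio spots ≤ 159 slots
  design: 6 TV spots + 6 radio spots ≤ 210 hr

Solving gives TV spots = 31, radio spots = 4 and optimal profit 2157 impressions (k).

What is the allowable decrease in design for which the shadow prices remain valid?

Binding constraints: airtime, design. The basis is B = [[5,1],[6,6]] with det 24.
Per unit decrease in design, x* moves by d = (0.0417, -0.2083).
The basis stays optimal until radio spots reaches 0; allowable decrease = 19.2 hr.

19.2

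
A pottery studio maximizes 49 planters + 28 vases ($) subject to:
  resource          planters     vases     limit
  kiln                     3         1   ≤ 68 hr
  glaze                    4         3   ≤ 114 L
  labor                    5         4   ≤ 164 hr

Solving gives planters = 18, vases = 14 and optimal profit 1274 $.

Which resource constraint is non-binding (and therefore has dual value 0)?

kiln: 68/68 (binding)
glaze: 114/114 (binding)
labor: 146/164 (slack 18)
By complementary slackness, a constraint with positive slack has shadow price 0 → labor.

labor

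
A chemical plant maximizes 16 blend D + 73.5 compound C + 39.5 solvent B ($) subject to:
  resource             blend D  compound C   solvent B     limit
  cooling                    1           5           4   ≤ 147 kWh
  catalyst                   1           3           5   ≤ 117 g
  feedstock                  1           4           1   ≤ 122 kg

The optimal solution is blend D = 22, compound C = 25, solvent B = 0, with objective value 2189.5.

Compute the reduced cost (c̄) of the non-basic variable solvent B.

-5

Binding: cooling and feedstock. Non-binding: catalyst (20 unused).
Since catalyst is not tight, its dual is 0.
From A_Bᵀ y = c: 1·y_cooling + 1·y_feedstock = 16; 5·y_cooling + 4·y_feedstock = 73.5.
This yields shadow prices y_cooling = 9.5, y_feedstock = 6.5.
Reduced cost of solvent B: c₃ − yᵀa₃ = 39.5 − (9.5·4 + 6.5·1) = 39.5 − 44.5 = -5.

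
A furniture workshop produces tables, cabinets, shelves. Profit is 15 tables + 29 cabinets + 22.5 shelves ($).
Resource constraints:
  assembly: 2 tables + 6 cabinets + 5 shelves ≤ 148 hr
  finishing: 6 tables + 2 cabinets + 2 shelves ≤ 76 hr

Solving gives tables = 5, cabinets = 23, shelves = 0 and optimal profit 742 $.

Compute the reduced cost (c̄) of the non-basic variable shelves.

-2

At the optimum: assembly uses 148 of 148 (binding); finishing uses 76 of 76 (binding).
Dual feasibility on the basic columns requires 2·y_assembly + 6·y_finishing = 15, 6·y_assembly + 2·y_finishing = 29.
Solving: y_assembly = 4.5, y_finishing = 1.
Reduced cost of shelves: c₃ − yᵀa₃ = 22.5 − (4.5·5 + 1·2) = 22.5 − 24.5 = -2.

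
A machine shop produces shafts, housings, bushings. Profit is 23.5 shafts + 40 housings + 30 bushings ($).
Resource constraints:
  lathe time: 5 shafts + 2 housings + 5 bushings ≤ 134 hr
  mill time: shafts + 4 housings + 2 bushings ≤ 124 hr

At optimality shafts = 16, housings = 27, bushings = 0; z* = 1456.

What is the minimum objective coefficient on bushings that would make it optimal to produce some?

32

Check each constraint at x*: lathe time 134/134 (tight); mill time 124/124 (tight).
From A_Bᵀ y = c: 5·y_lathe time + 1·y_mill time = 23.5; 2·y_lathe time + 4·y_mill time = 40.
Solving: y_lathe time = 3, y_mill time = 8.5.
bushings enters the basis when its profit ≥ yᵀa₃ = 3·5 + 8.5·2 = 32.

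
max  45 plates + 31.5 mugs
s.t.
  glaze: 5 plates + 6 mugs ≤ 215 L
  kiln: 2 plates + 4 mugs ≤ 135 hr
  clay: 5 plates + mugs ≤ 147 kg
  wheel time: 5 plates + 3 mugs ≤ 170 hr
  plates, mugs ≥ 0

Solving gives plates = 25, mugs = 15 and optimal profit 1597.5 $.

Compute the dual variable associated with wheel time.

7.5

Check each constraint at x*: glaze 215/215 (tight); kiln 110/135 (slack 25); clay 140/147 (slack 7); wheel time 170/170 (tight).
Slack constraints have shadow price 0 (complementary slackness).
The binding rows give the dual system: 5·y_glaze + 5·y_wheel time = 45 and 6·y_glaze + 3·y_wheel time = 31.5.
This yields shadow prices y_glaze = 1.5, y_wheel time = 7.5.
Shadow price of wheel time = 7.5.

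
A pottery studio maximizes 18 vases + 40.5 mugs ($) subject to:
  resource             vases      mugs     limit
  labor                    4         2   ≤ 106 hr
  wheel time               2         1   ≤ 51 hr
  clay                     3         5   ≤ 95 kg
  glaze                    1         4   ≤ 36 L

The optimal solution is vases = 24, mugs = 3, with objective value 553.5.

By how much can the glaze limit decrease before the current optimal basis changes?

Binding constraints: wheel time, glaze. The basis is B = [[2,1],[1,4]] with det 7.
Per unit decrease in glaze, x* moves by d = (0.1429, -0.2857).
The basis stays optimal until mugs reaches 0; allowable decrease = 10.5 L.

10.5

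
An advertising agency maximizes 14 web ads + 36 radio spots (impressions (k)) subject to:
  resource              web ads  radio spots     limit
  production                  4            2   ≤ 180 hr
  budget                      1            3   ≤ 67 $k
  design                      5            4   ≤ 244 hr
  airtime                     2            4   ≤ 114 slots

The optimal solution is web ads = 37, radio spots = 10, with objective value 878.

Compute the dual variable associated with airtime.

3

Check each constraint at x*: production 168/180 (slack 12); budget 67/67 (tight); design 225/244 (slack 19); airtime 114/114 (tight).
Slack constraints have shadow price 0 (complementary slackness).
From A_Bᵀ y = c: 1·y_budget + 2·y_airtime = 14; 3·y_budget + 4·y_airtime = 36.
This yields shadow prices y_budget = 8, y_airtime = 3.
Shadow price of airtime = 3.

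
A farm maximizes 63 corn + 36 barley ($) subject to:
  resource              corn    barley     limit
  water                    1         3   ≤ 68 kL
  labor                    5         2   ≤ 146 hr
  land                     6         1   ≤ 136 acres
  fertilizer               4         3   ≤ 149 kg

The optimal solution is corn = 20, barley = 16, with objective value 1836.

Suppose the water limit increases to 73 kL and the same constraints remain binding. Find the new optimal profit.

Binding: water and land. Non-binding: labor (14 unused), fertilizer (21 unused).
Slack constraints have shadow price 0 (complementary slackness).
From A_Bᵀ y = c: 1·y_water + 6·y_land = 63; 3·y_water + 1·y_land = 36.
This yields shadow prices y_water = 9, y_land = 9.
Δz = y_water·Δb = 9 × (5) = 45, so new z* = 1836 + 45 = 1881.

1881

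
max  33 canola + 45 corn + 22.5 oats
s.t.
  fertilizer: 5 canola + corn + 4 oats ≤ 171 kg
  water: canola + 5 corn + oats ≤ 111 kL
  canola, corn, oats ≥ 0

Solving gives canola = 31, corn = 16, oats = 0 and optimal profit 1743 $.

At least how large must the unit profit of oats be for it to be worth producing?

28

At the optimum: fertilizer uses 171 of 171 (binding); water uses 111 of 111 (binding).
From A_Bᵀ y = c: 5·y_fertilizer + 1·y_water = 33; 1·y_fertilizer + 5·y_water = 45.
This yields shadow prices y_fertilizer = 5, y_water = 8.
oats enters the basis when its profit ≥ yᵀa₃ = 5·4 + 8·1 = 28.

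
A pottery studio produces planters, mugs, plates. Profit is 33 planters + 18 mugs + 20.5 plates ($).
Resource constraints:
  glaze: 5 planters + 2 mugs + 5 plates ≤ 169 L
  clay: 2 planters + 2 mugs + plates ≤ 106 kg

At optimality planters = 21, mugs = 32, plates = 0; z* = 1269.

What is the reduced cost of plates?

-8.5

Both glaze and clay are binding at x*.
The binding rows give the dual system: 5·y_glaze + 2·y_clay = 33 and 2·y_glaze + 2·y_clay = 18.
→ y_glaze = 5 and y_clay = 4.
Reduced cost of plates: c₃ − yᵀa₃ = 20.5 − (5·5 + 4·1) = 20.5 − 29 = -8.5.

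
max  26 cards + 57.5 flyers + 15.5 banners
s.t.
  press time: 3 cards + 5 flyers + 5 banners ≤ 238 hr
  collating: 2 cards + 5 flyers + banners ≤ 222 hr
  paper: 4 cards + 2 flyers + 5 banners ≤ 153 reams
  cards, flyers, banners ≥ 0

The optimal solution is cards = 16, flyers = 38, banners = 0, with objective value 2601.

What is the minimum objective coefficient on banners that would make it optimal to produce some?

23.5

Check each constraint at x*: press time 238/238 (tight); collating 222/222 (tight); paper 140/153 (slack 13).
Since paper is not tight, its dual is 0.
From A_Bᵀ y = c: 3·y_press time + 2·y_collating = 26; 5·y_press time + 5·y_collating = 57.5.
This yields shadow prices y_press time = 3, y_collating = 8.5.
banners enters the basis when its profit ≥ yᵀa₃ = 3·5 + 8.5·1 = 23.5.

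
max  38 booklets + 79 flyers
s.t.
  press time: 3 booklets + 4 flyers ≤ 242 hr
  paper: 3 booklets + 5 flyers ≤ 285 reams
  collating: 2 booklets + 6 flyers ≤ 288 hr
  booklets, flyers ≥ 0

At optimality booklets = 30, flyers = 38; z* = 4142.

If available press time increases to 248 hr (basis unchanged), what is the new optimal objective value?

At the optimum: press time uses 242 of 242 (binding); paper uses 280 of 285 (slack = 5); collating uses 288 of 288 (binding).
Slack constraints have shadow price 0 (complementary slackness).
From A_Bᵀ y = c: 3·y_press time + 2·y_collating = 38; 4·y_press time + 6·y_collating = 79.
This yields shadow prices y_press time = 7, y_collating = 8.5.
Δz = y_press time·Δb = 7 × (6) = 42, so new z* = 4142 + 42 = 4184.

4184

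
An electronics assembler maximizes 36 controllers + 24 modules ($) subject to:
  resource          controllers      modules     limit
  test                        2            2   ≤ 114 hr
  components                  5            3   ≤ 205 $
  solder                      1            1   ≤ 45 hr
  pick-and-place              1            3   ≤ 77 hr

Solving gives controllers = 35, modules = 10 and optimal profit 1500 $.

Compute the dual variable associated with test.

0

At the optimum: test uses 90 of 114 (slack = 24); components uses 205 of 205 (binding); solder uses 45 of 45 (binding); pick-and-place uses 65 of 77 (slack = 12).
By complementary slackness, y = 0 for the non-binding constraints.
From A_Bᵀ y = c: 5·y_components + 1·y_solder = 36; 3·y_components + 1·y_solder = 24.
→ y_components = 6 and y_solder = 6.
Shadow price of test = 0.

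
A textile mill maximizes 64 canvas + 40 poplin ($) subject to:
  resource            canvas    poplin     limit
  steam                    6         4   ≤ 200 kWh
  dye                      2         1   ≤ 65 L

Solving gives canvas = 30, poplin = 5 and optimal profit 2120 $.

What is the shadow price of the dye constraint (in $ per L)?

At the optimum: steam uses 200 of 200 (binding); dye uses 65 of 65 (binding).
Dual feasibility on the basic columns requires 6·y_steam + 2·y_dye = 64, 4·y_steam + 1·y_dye = 40.
→ y_steam = 8 and y_dye = 8.
Shadow price of dye = 8.

8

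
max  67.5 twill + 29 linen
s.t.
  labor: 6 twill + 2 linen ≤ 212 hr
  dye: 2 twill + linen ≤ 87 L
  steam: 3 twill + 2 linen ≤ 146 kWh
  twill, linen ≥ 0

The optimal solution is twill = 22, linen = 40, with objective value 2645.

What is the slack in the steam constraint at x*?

steam used = 3·22 + 2·40 = 146; slack = 146 − 146 = 0.

0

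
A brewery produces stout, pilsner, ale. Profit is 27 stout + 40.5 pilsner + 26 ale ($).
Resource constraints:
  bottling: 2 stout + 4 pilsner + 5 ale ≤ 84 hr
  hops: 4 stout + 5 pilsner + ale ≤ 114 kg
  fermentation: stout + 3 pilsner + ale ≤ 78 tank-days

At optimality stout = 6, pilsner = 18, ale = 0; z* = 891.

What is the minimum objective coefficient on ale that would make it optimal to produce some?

Check each constraint at x*: bottling 84/84 (tight); hops 114/114 (tight); fermentation 60/78 (slack 18).
Since fermentation is not tight, its dual is 0.
From A_Bᵀ y = c: 2·y_bottling + 4·y_hops = 27; 4·y_bottling + 5·y_hops = 40.5.
This yields shadow prices y_bottling = 4.5, y_hops = 4.5.
ale enters the basis when its profit ≥ yᵀa₃ = 4.5·5 + 4.5·1 = 27.

27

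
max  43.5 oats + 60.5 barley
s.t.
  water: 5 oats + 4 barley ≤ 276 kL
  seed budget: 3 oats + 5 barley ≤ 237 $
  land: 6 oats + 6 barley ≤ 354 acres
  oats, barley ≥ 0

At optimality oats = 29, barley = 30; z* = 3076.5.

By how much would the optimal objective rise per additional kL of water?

0

At the optimum: water uses 265 of 276 (slack = 11); seed budget uses 237 of 237 (binding); land uses 354 of 354 (binding).
Slack constraints have shadow price 0 (complementary slackness).
The binding rows give the dual system: 3·y_seed budget + 6·y_land = 43.5 and 5·y_seed budget + 6·y_land = 60.5.
This yields shadow prices y_seed budget = 8.5, y_land = 3.
Shadow price of water = 0.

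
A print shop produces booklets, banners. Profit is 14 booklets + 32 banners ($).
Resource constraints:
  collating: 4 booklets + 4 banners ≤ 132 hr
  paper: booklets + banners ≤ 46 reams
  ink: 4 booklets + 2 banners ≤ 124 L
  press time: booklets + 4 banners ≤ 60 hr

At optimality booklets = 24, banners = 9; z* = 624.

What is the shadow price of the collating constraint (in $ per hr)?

2

Binding: collating and press time. Non-binding: paper (13 unused), ink (10 unused).
By complementary slackness, y = 0 for the non-binding constraints.
The binding rows give the dual system: 4·y_collating + 1·y_press time = 14 and 4·y_collating + 4·y_press time = 32.
→ y_collating = 2 and y_press time = 6.
Shadow price of collating = 2.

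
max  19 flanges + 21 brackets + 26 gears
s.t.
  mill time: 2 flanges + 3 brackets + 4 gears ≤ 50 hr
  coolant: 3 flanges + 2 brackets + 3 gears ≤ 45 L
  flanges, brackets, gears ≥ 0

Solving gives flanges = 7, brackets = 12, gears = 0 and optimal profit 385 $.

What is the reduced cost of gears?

Both mill time and coolant are binding at x*.
From A_Bᵀ y = c: 2·y_mill time + 3·y_coolant = 19; 3·y_mill time + 2·y_coolant = 21.
Solving: y_mill time = 5, y_coolant = 3.
Reduced cost of gears: c₃ − yᵀa₃ = 26 − (5·4 + 3·3) = 26 − 29 = -3.

-3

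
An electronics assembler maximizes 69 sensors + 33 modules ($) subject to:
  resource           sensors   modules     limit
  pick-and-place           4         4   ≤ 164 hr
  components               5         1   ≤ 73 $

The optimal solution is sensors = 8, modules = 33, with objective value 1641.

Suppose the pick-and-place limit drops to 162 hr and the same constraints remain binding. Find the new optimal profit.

At the optimum: pick-and-place uses 164 of 164 (binding); components uses 73 of 73 (binding).
The binding rows give the dual system: 4·y_pick-and-place + 5·y_components = 69 and 4·y_pick-and-place + 1·y_components = 33.
This yields shadow prices y_pick-and-place = 6, y_components = 9.
Δz = y_pick-and-place·Δb = 6 × (-2) = -12, so new z* = 1641 − 12 = 1629.

1629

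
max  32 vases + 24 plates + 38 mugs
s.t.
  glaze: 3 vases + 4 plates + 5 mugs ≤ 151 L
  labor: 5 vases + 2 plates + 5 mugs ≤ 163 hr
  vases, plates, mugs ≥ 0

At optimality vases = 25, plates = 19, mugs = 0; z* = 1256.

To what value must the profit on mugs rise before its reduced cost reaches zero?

Both glaze and labor are binding at x*.
From A_Bᵀ y = c: 3·y_glaze + 5·y_labor = 32; 4·y_glaze + 2·y_labor = 24.
This yields shadow prices y_glaze = 4, y_labor = 4.
mugs enters the basis when its profit ≥ yᵀa₃ = 4·5 + 4·5 = 40.

40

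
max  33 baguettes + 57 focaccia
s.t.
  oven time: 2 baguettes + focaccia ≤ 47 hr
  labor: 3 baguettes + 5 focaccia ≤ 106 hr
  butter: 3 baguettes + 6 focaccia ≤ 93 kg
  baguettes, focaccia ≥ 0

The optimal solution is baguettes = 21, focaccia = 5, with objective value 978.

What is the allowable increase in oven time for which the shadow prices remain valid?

15

Binding constraints: oven time, butter. The basis is B = [[2,1],[3,6]] with det 9.
Per unit increase in oven time, x* moves by d = (0.6667, -0.3333).
The basis stays optimal until focaccia reaches 0; allowable increase = 15 hr.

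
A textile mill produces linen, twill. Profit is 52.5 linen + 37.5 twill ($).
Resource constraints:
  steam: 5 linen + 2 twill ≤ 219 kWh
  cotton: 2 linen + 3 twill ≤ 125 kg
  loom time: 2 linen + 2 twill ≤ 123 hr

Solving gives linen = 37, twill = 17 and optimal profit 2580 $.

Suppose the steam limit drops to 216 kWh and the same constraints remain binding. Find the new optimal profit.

2557.5

Binding: steam and cotton. Non-binding: loom time (15 unused).
By complementary slackness, y = 0 for the non-binding constraint.
The binding rows give the dual system: 5·y_steam + 2·y_cotton = 52.5 and 2·y_steam + 3·y_cotton = 37.5.
This yields shadow prices y_steam = 7.5, y_cotton = 7.5.
Δz = y_steam·Δb = 7.5 × (-3) = -22.5, so new z* = 2580 − 22.5 = 2557.5.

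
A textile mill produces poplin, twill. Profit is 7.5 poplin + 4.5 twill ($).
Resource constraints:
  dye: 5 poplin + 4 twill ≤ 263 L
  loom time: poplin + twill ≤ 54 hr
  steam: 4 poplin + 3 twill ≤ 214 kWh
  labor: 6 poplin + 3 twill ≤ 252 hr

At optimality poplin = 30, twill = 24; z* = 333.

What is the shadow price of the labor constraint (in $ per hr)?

At the optimum: dye uses 246 of 263 (slack = 17); loom time uses 54 of 54 (binding); steam uses 192 of 214 (slack = 22); labor uses 252 of 252 (binding).
By complementary slackness, y = 0 for the non-binding constraints.
From A_Bᵀ y = c: 1·y_loom time + 6·y_labor = 7.5; 1·y_loom time + 3·y_labor = 4.5.
Solving: y_loom time = 1.5, y_labor = 1.
Shadow price of labor = 1.

1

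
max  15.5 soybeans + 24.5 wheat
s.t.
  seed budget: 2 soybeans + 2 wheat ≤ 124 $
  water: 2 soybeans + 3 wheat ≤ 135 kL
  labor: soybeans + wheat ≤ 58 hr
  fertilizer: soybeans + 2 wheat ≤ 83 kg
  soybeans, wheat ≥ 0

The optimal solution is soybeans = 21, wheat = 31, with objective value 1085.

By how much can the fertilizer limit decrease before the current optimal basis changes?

Binding constraints: water, fertilizer. The basis is B = [[2,3],[1,2]] with det 1.
Per unit decrease in fertilizer, x* moves by d = (3, -2).
The basis stays optimal until labor becomes binding; allowable decrease = 6 kg.

6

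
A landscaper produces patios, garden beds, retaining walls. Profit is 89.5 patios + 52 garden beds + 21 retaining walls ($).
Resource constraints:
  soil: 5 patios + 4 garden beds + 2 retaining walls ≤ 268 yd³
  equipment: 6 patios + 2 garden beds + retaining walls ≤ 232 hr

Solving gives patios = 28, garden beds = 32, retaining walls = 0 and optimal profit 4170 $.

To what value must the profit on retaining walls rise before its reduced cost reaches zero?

26

Check each constraint at x*: soil 268/268 (tight); equipment 232/232 (tight).
Dual feasibility on the basic columns requires 5·y_soil + 6·y_equipment = 89.5, 4·y_soil + 2·y_equipment = 52.
This yields shadow prices y_soil = 9.5, y_equipment = 7.
retaining walls enters the basis when its profit ≥ yᵀa₃ = 9.5·2 + 7·1 = 26.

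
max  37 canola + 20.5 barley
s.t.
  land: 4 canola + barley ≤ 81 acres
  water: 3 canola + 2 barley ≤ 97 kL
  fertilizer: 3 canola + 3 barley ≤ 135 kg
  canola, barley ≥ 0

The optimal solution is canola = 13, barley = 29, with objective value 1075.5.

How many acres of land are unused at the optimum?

land used = 4·13 + 1·29 = 81; slack = 81 − 81 = 0.

0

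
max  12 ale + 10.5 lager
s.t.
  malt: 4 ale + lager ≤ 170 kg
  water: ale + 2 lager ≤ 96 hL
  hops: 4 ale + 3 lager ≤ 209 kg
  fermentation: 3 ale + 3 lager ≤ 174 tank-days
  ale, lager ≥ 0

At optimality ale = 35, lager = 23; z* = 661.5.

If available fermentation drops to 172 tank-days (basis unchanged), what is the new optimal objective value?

At the optimum: malt uses 163 of 170 (slack = 7); water uses 81 of 96 (slack = 15); hops uses 209 of 209 (binding); fermentation uses 174 of 174 (binding).
Slack constraints have shadow price 0 (complementary slackness).
Dual feasibility on the basic columns requires 4·y_hops + 3·y_fermentation = 12, 3·y_hops + 3·y_fermentation = 10.5.
Solving: y_hops = 1.5, y_fermentation = 2.
Δz = y_fermentation·Δb = 2 × (-2) = -4, so new z* = 661.5 − 4 = 657.5.

657.5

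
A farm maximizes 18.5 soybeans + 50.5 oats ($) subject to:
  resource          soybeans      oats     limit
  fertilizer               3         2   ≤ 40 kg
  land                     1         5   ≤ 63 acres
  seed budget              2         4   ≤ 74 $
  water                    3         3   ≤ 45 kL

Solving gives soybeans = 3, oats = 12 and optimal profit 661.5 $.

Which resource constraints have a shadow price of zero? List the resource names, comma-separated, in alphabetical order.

fertilizer: 33/40 (slack 7)
land: 63/63 (binding)
seed budget: 54/74 (slack 20)
water: 45/45 (binding)
By complementary slackness, a constraint with positive slack has shadow price 0 → fertilizer, seed budget.

fertilizer, seed budget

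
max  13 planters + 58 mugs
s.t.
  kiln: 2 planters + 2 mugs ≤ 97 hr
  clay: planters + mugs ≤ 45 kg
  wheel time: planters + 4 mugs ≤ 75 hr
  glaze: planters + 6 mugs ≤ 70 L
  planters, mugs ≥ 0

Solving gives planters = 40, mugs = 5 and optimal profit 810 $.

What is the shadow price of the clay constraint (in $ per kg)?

4

Binding: clay and glaze. Non-binding: kiln (7 unused), wheel time (15 unused).
By complementary slackness, y = 0 for the non-binding constraints.
The binding rows give the dual system: 1·y_clay + 1·y_glaze = 13 and 1·y_clay + 6·y_glaze = 58.
→ y_clay = 4 and y_glaze = 9.
Shadow price of clay = 4.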